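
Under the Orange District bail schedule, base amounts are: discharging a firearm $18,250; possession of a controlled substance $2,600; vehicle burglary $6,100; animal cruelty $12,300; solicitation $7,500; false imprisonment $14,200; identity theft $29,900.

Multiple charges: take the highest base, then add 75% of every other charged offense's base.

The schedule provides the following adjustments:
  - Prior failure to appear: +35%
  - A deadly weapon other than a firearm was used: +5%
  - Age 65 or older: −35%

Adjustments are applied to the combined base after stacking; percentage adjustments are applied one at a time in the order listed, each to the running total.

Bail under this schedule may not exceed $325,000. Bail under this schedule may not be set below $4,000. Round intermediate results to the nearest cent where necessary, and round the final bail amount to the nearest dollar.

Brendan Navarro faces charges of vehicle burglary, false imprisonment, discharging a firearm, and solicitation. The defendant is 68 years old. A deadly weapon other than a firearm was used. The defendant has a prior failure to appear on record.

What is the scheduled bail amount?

Base amounts from the schedule: vehicle burglary $6,100; false imprisonment $14,200; discharging a firearm $18,250; solicitation $7,500.
Stacking rule: highest base plus 75% of each additional charge. Highest is discharging a firearm at $18,250. Additional: $6,100 × 75% = $4,575; $14,200 × 75% = $10,650; $7,500 × 75% = $5,625. Combined base = $18,250 + $20,850 = $39,100.
Prior failure to appear (+35%): $39,100 × 1.35 = $52,785.
A deadly weapon other than a firearm was used (+5%): $52,785 × 1.05 = $55,424.25.
Age 65 or older (−35%): $55,424.25 × 0.65 = $36,025.76.
$36,025.76 is within the $325,000 maximum.
$36,025.76 is at or above the $4,000 minimum.
Rounded to the nearest dollar: $36,026.

$36,026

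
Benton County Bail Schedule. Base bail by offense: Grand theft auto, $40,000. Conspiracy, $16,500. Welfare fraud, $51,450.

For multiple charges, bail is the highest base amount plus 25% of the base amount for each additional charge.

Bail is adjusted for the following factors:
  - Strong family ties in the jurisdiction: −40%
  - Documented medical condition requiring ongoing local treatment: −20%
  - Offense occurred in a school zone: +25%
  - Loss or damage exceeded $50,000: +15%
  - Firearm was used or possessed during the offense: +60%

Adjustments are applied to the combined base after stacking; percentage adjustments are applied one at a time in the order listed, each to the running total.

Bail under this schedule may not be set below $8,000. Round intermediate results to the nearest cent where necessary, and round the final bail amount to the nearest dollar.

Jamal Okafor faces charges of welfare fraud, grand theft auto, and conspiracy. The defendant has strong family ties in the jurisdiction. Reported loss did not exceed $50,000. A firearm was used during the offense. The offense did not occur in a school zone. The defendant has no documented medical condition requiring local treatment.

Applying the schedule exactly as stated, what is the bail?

$62,952

Base amounts from the schedule: welfare fraud $51,450; grand theft auto $40,000; conspiracy $16,500.
Stacking rule: highest base plus 25% of each additional charge. Highest is welfare fraud at $51,450. Additional: $40,000 × 25% = $10,000; $16,500 × 25% = $4,125. Combined base = $51,450 + $14,125 = $65,575.
Strong family ties in the jurisdiction (−40%): $65,575 × 0.6 = $39,345.
Firearm was used or possessed during the offense (+60%): $39,345 × 1.6 = $62,952.
$62,952 is at or above the $8,000 minimum.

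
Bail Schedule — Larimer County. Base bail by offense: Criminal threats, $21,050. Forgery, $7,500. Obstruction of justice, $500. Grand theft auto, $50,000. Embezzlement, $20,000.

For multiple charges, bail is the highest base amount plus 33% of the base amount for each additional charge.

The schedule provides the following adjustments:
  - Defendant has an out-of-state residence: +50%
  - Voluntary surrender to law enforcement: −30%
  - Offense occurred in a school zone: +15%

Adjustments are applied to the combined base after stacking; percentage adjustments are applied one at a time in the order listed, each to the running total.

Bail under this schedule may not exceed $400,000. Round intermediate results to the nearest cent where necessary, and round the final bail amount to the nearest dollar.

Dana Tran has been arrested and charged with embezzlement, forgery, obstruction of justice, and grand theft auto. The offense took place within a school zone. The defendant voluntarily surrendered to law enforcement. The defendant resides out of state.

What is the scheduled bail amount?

$71,532

Base amounts from the schedule: embezzlement $20,000; forgery $7,500; obstruction of justice $500; grand theft auto $50,000.
Stacking rule: highest base plus 33% of each additional charge. Highest is grand theft auto at $50,000. Additional: $20,000 × 33% = $6,600; $7,500 × 33% = $2,475; $500 × 33% = $165. Combined base = $50,000 + $9,240 = $59,240.
Defendant has an out-of-state residence (+50%): $59,240 × 1.5 = $88,860.
Voluntary surrender to law enforcement (−30%): $88,860 × 0.7 = $62,202.
Offense occurred in a school zone (+15%): $62,202 × 1.15 = $71,532.30.
$71,532.30 is within the $400,000 maximum.
Rounded to the nearest dollar: $71,532.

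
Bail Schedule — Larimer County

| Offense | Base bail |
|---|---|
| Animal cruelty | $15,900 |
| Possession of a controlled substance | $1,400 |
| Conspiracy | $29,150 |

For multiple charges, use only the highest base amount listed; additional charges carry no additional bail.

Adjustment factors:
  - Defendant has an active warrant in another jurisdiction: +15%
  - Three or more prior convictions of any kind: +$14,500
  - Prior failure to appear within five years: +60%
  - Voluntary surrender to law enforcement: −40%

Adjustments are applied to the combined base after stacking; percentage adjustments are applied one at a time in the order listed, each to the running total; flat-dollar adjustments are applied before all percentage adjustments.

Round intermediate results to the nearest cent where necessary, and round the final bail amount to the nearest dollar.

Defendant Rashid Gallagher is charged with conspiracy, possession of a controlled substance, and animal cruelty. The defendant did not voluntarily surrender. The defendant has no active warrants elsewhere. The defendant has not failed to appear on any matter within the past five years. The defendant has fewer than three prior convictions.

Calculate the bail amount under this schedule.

Base amounts from the schedule: conspiracy $29,150; possession of a controlled substance $1,400; animal cruelty $15,900.
Stacking rule: use the highest base only. Highest is conspiracy at $29,150. Combined base = $29,150.
No adjustment factors apply to this defendant.

$29,150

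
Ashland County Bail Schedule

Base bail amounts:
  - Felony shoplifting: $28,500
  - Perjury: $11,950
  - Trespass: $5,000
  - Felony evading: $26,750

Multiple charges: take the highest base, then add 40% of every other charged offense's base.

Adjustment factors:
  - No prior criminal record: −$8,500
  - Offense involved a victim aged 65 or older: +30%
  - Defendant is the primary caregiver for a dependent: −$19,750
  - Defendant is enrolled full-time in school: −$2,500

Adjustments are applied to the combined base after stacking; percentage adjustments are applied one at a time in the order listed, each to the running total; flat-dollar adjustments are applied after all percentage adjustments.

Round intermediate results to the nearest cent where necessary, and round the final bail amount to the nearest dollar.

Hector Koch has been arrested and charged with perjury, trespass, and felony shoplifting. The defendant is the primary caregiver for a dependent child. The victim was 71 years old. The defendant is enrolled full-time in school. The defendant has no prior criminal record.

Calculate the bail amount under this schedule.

Base amounts from the schedule: perjury $11,950; trespass $5,000; felony shoplifting $28,500.
Stacking rule: highest base plus 40% of each additional charge. Highest is felony shoplifting at $28,500. Additional: $11,950 × 40% = $4,780; $5,000 × 40% = $2,000. Combined base = $28,500 + $6,780 = $35,280.
Offense involved a victim aged 65 or older (+30%): $35,280 × 1.3 = $45,864.
No prior criminal record (−$8,500 flat): $45,864 − $8,500 = $37,364.
Defendant is the primary caregiver for a dependent (−$19,750 flat): $37,364 − $19,750 = $17,614.
Defendant is enrolled full-time in school (−$2,500 flat): $17,614 − $2,500 = $15,114.

$15,114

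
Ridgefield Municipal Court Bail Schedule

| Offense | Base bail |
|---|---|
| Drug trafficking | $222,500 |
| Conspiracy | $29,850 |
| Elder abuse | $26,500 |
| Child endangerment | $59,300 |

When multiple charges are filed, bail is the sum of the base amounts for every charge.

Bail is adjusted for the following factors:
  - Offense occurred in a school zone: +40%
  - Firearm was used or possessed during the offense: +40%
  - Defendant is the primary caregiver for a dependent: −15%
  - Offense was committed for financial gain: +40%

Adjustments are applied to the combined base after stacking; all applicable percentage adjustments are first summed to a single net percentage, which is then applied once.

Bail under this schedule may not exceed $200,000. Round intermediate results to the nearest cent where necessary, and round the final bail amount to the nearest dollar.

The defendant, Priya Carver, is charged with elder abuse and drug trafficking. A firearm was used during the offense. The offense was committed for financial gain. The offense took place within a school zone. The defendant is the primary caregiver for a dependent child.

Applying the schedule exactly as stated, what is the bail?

Base amounts from the schedule: elder abuse $26,500; drug trafficking $222,500.
Stacking rule: sum of all bases. $26,500 + $222,500 = $249,000.
Net percentage adjustment: +40% +40% −15% +40% = +105%. $249,000 × 2.05 = $510,450.
Result $510,450 exceeds the maximum of $200,000; bail is capped at $200,000.

$200,000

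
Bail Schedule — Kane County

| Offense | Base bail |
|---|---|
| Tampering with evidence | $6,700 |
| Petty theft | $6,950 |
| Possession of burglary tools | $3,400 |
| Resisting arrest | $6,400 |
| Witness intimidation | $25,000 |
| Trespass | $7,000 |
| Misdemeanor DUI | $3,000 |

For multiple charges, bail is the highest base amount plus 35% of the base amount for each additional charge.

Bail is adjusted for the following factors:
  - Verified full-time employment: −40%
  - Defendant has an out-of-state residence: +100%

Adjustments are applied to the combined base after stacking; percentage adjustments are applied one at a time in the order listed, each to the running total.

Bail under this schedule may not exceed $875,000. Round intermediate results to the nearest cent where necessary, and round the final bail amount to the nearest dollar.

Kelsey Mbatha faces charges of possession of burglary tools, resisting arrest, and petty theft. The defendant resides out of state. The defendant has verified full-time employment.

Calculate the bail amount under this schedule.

$12,456

Base amounts from the schedule: possession of burglary tools $3,400; resisting arrest $6,400; petty theft $6,950.
Stacking rule: highest base plus 35% of each additional charge. Highest is petty theft at $6,950. Additional: $3,400 × 35% = $1,190; $6,400 × 35% = $2,240. Combined base = $6,950 + $3,430 = $10,380.
Verified full-time employment (−40%): $10,380 × 0.6 = $6,228.
Defendant has an out-of-state residence (+100%): $6,228 × 2 = $12,456.
$12,456 is within the $875,000 maximum.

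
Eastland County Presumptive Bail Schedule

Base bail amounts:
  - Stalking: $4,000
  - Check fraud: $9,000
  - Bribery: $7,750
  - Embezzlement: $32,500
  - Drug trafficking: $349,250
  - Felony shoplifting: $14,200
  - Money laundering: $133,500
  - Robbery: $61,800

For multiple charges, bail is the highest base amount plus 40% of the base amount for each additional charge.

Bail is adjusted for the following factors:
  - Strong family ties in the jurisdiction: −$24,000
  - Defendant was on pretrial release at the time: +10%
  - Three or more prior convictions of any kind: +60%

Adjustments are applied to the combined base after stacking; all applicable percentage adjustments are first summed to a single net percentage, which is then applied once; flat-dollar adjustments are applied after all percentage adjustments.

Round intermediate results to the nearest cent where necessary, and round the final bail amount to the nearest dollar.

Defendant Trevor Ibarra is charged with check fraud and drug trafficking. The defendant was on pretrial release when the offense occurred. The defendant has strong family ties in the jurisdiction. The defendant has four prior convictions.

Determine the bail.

$575,845

Base amounts from the schedule: check fraud $9,000; drug trafficking $349,250.
Stacking rule: highest base plus 40% of each additional charge. Highest is drug trafficking at $349,250. Additional: $9,000 × 40% = $3,600. Combined base = $349,250 + $3,600 = $352,850.
Net percentage adjustment: +10% +60% = +70%. $352,850 × 1.7 = $599,845.
Strong family ties in the jurisdiction (−$24,000 flat): $599,845 − $24,000 = $575,845.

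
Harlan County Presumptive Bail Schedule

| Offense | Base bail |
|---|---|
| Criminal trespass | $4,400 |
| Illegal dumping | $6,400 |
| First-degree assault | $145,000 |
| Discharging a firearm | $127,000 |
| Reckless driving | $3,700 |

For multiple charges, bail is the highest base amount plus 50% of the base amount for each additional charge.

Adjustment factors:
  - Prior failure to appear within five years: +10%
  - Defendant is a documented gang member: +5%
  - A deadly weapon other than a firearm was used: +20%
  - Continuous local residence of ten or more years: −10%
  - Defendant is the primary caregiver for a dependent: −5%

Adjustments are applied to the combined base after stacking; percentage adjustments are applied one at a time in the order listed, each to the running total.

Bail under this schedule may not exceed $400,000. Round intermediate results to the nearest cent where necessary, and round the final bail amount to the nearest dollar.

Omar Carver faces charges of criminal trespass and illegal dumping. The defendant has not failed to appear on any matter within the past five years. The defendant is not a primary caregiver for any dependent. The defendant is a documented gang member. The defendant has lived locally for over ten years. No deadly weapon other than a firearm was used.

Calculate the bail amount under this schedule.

Base amounts from the schedule: criminal trespass $4,400; illegal dumping $6,400.
Stacking rule: highest base plus 50% of each additional charge. Highest is illegal dumping at $6,400. Additional: $4,400 × 50% = $2,200. Combined base = $6,400 + $2,200 = $8,600.
Defendant is a documented gang member (+5%): $8,600 × 1.05 = $9,030.
Continuous local residence of ten or more years (−10%): $9,030 × 0.9 = $8,127.
$8,127 is within the $400,000 maximum.

$8,127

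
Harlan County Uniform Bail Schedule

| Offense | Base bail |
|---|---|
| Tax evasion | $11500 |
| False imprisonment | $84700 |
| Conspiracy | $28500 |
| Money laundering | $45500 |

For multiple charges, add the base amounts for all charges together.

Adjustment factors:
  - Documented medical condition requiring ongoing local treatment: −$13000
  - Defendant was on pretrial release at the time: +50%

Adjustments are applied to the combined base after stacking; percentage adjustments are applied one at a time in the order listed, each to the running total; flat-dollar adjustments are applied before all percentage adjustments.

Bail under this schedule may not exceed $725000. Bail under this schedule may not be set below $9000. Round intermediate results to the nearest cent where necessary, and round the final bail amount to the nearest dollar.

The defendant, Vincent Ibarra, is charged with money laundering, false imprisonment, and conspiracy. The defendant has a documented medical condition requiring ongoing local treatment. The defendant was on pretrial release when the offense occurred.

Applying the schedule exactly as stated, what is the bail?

$218550

Base amounts from the schedule: money laundering $45500; false imprisonment $84700; conspiracy $28500.
Stacking rule: sum of all bases. $45500 + $84700 + $28500 = $158700.
Documented medical condition requiring ongoing local treatment (−$13000 flat): $158700 − $13000 = $145700.
Defendant was on pretrial release at the time (+50%): $145700 × 1.5 = $218550.
$218550 is within the $725000 maximum.
$218550 is at or above the $9000 minimum.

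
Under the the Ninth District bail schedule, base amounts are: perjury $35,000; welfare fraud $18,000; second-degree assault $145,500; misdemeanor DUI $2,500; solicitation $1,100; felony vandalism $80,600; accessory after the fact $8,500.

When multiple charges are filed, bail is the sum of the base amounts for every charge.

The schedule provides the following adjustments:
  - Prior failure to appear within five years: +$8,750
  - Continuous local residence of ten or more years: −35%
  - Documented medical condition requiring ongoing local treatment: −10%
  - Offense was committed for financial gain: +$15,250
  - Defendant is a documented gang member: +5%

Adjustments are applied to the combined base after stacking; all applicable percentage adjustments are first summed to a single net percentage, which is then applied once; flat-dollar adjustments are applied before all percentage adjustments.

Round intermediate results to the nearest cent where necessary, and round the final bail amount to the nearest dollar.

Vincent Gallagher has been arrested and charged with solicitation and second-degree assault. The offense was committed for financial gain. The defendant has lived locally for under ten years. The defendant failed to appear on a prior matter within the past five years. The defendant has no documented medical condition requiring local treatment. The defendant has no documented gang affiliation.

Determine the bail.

Base amounts from the schedule: solicitation $1,100; second-degree assault $145,500.
Stacking rule: sum of all bases. $1,100 + $145,500 = $146,600.
Prior failure to appear within five years (+$8,750 flat): $146,600 + $8,750 = $155,350.
Offense was committed for financial gain (+$15,250 flat): $155,350 + $15,250 = $170,600.

$170,600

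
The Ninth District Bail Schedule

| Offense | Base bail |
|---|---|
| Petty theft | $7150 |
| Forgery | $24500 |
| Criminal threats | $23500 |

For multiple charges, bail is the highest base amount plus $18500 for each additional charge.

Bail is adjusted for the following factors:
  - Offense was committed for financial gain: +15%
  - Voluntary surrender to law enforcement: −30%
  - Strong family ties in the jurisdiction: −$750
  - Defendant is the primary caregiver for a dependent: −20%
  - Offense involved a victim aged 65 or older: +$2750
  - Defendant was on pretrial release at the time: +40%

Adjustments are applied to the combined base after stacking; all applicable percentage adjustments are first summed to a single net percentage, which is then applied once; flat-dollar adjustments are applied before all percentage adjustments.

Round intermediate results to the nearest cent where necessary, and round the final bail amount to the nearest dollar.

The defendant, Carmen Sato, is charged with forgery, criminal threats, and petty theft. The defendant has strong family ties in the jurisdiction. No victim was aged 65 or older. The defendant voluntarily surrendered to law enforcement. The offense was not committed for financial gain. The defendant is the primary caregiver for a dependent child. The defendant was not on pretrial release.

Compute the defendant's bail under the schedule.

$30375

Base amounts from the schedule: forgery $24500; criminal threats $23500; petty theft $7150.
Stacking rule: highest base plus $18500 per additional charge. Highest is forgery at $24500; 2 additional charges → +$37000. Combined base = $61500.
Strong family ties in the jurisdiction (−$750 flat): $61500 − $750 = $60750.
Net percentage adjustment: −30% −20% = −50%. $60750 × 0.5 = $30375.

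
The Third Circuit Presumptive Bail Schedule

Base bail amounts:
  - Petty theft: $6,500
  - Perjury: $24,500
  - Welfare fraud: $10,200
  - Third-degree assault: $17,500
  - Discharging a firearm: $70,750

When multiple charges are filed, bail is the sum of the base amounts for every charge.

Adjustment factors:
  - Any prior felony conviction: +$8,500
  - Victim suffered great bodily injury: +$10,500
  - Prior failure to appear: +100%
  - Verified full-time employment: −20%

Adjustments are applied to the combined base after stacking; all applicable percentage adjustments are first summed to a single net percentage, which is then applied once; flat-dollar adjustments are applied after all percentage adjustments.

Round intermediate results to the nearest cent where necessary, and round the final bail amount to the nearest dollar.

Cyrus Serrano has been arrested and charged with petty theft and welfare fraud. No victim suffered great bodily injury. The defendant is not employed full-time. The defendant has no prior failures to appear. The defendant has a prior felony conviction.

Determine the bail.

$25,200

Base amounts from the schedule: petty theft $6,500; welfare fraud $10,200.
Stacking rule: sum of all bases. $6,500 + $10,200 = $16,700.
Any prior felony conviction (+$8,500 flat): $16,700 + $8,500 = $25,200.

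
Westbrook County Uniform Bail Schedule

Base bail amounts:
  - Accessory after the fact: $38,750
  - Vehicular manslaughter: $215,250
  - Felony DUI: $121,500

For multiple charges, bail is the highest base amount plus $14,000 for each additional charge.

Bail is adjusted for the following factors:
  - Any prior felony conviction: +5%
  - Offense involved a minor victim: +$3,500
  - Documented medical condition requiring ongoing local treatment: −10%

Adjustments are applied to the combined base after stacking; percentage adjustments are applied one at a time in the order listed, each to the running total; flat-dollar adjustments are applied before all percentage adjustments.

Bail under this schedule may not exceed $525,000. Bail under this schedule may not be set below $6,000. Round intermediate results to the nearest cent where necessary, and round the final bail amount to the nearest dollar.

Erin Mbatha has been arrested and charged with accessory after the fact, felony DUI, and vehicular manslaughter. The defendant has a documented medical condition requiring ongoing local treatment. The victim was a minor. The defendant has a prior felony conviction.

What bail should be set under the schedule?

Base amounts from the schedule: accessory after the fact $38,750; felony DUI $121,500; vehicular manslaughter $215,250.
Stacking rule: highest base plus $14,000 per additional charge. Highest is vehicular manslaughter at $215,250; 2 additional charges → +$28,000. Combined base = $243,250.
Offense involved a minor victim (+$3,500 flat): $243,250 + $3,500 = $246,750.
Any prior felony conviction (+5%): $246,750 × 1.05 = $259,087.50.
Documented medical condition requiring ongoing local treatment (−10%): $259,087.50 × 0.9 = $233,178.75.
$233,178.75 is within the $525,000 maximum.
$233,178.75 is at or above the $6,000 minimum.
Rounded to the nearest dollar: $233,179.

$233,179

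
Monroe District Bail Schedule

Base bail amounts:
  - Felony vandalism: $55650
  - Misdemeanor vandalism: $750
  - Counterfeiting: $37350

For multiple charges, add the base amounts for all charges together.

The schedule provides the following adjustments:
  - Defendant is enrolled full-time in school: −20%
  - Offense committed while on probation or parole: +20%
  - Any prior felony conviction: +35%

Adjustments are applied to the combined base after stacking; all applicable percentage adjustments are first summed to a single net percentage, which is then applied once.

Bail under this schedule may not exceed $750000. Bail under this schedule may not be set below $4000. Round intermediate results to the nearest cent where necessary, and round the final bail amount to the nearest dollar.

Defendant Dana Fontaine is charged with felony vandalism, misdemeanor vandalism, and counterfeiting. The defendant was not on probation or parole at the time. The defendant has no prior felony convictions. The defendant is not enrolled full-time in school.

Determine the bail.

Base amounts from the schedule: felony vandalism $55650; misdemeanor vandalism $750; counterfeiting $37350.
Stacking rule: sum of all bases. $55650 + $750 + $37350 = $93750.
No adjustment factors apply to this defendant.
$93750 is within the $750000 maximum.
$93750 is at or above the $4000 minimum.

$93750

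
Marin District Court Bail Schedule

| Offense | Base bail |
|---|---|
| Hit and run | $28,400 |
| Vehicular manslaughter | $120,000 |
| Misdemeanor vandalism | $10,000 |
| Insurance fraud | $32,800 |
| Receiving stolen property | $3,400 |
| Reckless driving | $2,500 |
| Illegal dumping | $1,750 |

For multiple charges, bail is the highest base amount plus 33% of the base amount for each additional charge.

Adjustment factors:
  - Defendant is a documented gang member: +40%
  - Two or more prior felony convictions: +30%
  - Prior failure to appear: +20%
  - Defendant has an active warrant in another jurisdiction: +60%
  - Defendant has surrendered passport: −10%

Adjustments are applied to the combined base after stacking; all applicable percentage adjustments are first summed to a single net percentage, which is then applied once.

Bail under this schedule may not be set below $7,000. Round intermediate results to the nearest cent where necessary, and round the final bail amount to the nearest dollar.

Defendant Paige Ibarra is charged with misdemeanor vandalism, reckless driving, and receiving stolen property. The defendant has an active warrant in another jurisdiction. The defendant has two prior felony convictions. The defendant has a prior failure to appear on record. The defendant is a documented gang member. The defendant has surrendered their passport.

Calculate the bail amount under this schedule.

Base amounts from the schedule: misdemeanor vandalism $10,000; reckless driving $2,500; receiving stolen property $3,400.
Stacking rule: highest base plus 33% of each additional charge. Highest is misdemeanor vandalism at $10,000. Additional: $2,500 × 33% = $825; $3,400 × 33% = $1,122. Combined base = $10,000 + $1,947 = $11,947.
Net percentage adjustment: +40% +30% +20% +60% −10% = +140%. $11,947 × 2.4 = $28,672.80.
$28,672.80 is at or above the $7,000 minimum.
Rounded to the nearest dollar: $28,673.

$28,673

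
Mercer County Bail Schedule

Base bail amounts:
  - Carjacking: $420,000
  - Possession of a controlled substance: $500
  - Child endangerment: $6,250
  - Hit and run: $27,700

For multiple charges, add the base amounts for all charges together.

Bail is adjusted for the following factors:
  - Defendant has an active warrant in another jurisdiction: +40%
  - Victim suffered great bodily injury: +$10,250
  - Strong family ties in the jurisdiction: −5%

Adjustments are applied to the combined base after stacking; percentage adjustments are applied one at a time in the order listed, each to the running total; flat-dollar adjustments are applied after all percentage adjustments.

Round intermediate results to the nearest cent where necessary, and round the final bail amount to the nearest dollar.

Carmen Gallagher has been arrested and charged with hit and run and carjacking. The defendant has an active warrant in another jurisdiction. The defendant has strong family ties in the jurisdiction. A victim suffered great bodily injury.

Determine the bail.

Base amounts from the schedule: hit and run $27,700; carjacking $420,000.
Stacking rule: sum of all bases. $27,700 + $420,000 = $447,700.
Defendant has an active warrant in another jurisdiction (+40%): $447,700 × 1.4 = $626,780.
Strong family ties in the jurisdiction (−5%): $626,780 × 0.95 = $595,441.
Victim suffered great bodily injury (+$10,250 flat): $595,441 + $10,250 = $605,691.

$605,691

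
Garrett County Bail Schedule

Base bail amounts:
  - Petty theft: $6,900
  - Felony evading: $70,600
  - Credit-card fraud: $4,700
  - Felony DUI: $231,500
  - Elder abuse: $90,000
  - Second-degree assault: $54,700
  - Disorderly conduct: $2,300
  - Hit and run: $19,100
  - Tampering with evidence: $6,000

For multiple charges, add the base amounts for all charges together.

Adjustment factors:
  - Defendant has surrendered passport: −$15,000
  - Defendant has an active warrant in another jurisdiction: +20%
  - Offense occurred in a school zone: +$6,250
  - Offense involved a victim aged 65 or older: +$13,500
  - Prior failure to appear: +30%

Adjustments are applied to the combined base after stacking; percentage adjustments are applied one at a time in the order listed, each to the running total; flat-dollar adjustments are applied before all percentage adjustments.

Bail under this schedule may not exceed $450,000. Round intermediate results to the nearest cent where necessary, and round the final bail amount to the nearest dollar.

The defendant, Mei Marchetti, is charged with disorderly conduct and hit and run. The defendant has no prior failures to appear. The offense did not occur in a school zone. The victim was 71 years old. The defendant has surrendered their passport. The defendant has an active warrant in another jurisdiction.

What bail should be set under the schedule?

Base amounts from the schedule: disorderly conduct $2,300; hit and run $19,100.
Stacking rule: sum of all bases. $2,300 + $19,100 = $21,400.
Defendant has surrendered passport (−$15,000 flat): $21,400 − $15,000 = $6,400.
Offense involved a victim aged 65 or older (+$13,500 flat): $6,400 + $13,500 = $19,900.
Defendant has an active warrant in another jurisdiction (+20%): $19,900 × 1.2 = $23,880.
$23,880 is within the $450,000 maximum.

$23,880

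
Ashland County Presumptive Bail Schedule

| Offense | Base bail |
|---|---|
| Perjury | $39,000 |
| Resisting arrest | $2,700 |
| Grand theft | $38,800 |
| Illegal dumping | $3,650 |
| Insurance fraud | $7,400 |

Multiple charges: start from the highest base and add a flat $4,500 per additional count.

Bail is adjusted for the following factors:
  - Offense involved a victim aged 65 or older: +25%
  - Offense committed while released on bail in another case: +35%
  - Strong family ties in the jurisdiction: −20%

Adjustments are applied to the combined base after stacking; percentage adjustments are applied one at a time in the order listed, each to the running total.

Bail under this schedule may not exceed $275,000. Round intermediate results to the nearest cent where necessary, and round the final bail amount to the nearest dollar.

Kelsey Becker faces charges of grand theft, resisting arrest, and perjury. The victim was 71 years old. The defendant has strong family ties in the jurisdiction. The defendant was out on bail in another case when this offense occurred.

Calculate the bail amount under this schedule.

Base amounts from the schedule: grand theft $38,800; resisting arrest $2,700; perjury $39,000.
Stacking rule: highest base plus $4,500 per additional charge. Highest is perjury at $39,000; 2 additional charges → +$9,000. Combined base = $48,000.
Offense involved a victim aged 65 or older (+25%): $48,000 × 1.25 = $60,000.
Offense committed while released on bail in another case (+35%): $60,000 × 1.35 = $81,000.
Strong family ties in the jurisdiction (−20%): $81,000 × 0.8 = $64,800.
$64,800 is within the $275,000 maximum.

$64,800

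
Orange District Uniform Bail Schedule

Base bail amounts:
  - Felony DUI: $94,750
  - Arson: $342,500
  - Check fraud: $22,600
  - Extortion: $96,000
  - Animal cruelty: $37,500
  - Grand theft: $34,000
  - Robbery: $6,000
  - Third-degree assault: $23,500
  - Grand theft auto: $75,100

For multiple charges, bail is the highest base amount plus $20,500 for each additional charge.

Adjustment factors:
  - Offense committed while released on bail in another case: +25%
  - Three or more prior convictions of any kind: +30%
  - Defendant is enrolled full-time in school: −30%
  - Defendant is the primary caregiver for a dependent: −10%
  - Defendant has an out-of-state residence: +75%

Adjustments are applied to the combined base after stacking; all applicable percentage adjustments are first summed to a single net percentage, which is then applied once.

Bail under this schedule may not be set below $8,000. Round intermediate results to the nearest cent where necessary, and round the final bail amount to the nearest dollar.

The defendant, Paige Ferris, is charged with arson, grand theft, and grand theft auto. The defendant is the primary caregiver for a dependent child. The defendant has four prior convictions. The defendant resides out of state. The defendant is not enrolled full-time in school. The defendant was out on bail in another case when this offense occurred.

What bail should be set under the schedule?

$843,700

Base amounts from the schedule: arson $342,500; grand theft $34,000; grand theft auto $75,100.
Stacking rule: highest base plus $20,500 per additional charge. Highest is arson at $342,500; 2 additional charges → +$41,000. Combined base = $383,500.
Net percentage adjustment: +25% +30% −10% +75% = +120%. $383,500 × 2.2 = $843,700.
$843,700 is at or above the $8,000 minimum.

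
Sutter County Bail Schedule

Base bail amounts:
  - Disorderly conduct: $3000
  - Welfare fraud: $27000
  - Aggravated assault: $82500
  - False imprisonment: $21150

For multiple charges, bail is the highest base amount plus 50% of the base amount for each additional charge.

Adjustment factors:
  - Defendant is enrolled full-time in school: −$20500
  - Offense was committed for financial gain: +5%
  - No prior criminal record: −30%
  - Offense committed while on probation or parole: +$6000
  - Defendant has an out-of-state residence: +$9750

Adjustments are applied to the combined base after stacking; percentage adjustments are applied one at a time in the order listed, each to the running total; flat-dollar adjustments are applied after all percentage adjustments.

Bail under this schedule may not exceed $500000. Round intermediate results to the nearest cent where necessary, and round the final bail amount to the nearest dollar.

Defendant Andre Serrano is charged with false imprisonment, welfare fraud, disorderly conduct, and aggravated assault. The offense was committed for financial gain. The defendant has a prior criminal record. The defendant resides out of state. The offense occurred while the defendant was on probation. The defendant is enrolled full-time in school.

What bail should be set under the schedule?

$108729

Base amounts from the schedule: false imprisonment $21150; welfare fraud $27000; disorderly conduct $3000; aggravated assault $82500.
Stacking rule: highest base plus 50% of each additional charge. Highest is aggravated assault at $82500. Additional: $21150 × 50% = $10575; $27000 × 50% = $13500; $3000 × 50% = $1500. Combined base = $82500 + $25575 = $108075.
Offense was committed for financial gain (+5%): $108075 × 1.05 = $113478.75.
Defendant is enrolled full-time in school (−$20500 flat): $113478.75 − $20500 = $92978.75.
Offense committed while on probation or parole (+$6000 flat): $92978.75 + $6000 = $98978.75.
Defendant has an out-of-state residence (+$9750 flat): $98978.75 + $9750 = $108728.75.
$108728.75 is within the $500000 maximum.
Rounded to the nearest dollar: $108729.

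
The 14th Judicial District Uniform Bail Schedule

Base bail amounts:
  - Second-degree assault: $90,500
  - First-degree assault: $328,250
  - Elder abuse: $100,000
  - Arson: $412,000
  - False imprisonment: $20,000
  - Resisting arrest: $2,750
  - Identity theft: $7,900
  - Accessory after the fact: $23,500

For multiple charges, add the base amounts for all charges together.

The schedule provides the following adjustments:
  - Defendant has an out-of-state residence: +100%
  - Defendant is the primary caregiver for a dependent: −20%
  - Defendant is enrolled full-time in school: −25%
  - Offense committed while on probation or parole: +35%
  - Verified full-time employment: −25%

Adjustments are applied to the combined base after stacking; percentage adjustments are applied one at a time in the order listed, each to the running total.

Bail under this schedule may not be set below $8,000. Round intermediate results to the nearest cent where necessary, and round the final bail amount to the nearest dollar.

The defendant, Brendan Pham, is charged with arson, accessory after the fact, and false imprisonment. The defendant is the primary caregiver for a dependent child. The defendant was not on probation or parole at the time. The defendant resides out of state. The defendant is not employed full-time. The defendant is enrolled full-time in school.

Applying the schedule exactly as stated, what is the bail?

Base amounts from the schedule: arson $412,000; accessory after the fact $23,500; false imprisonment $20,000.
Stacking rule: sum of all bases. $412,000 + $23,500 + $20,000 = $455,500.
Defendant has an out-of-state residence (+100%): $455,500 × 2 = $911,000.
Defendant is the primary caregiver for a dependent (−20%): $911,000 × 0.8 = $728,800.
Defendant is enrolled full-time in school (−25%): $728,800 × 0.75 = $546,600.
$546,600 is at or above the $8,000 minimum.

$546,600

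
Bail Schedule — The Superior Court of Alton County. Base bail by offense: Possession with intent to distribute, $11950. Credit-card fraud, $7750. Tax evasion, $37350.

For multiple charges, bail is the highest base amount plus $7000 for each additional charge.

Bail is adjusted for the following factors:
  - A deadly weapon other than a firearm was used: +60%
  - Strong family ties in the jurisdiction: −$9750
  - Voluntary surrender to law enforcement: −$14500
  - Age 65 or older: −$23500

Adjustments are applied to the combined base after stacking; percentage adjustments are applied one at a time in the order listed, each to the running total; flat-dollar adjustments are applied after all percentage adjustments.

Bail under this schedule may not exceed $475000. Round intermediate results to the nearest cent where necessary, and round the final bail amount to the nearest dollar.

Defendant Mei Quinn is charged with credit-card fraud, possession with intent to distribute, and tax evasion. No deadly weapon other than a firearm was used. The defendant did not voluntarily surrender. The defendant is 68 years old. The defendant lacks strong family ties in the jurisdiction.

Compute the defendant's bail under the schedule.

$27850

Base amounts from the schedule: credit-card fraud $7750; possession with intent to distribute $11950; tax evasion $37350.
Stacking rule: highest base plus $7000 per additional charge. Highest is tax evasion at $37350; 2 additional charges → +$14000. Combined base = $51350.
Age 65 or older (−$23500 flat): $51350 − $23500 = $27850.
$27850 is within the $475000 maximum.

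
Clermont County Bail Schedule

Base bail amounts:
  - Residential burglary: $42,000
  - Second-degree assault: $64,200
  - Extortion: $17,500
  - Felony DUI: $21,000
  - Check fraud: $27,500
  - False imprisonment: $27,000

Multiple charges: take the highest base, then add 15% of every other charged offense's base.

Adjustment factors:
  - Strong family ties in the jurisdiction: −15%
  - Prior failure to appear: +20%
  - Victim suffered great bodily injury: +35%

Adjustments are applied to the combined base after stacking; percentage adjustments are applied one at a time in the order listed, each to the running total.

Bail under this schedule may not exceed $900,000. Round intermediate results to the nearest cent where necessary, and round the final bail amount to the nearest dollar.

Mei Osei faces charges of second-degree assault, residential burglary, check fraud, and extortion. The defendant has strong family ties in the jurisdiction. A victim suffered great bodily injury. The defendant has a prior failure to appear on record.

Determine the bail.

$106,373

Base amounts from the schedule: second-degree assault $64,200; residential burglary $42,000; check fraud $27,500; extortion $17,500.
Stacking rule: highest base plus 15% of each additional charge. Highest is second-degree assault at $64,200. Additional: $42,000 × 15% = $6,300; $27,500 × 15% = $4,125; $17,500 × 15% = $2,625. Combined base = $64,200 + $13,050 = $77,250.
Strong family ties in the jurisdiction (−15%): $77,250 × 0.85 = $65,662.50.
Prior failure to appear (+20%): $65,662.50 × 1.2 = $78,795.
Victim suffered great bodily injury (+35%): $78,795 × 1.35 = $106,373.25.
$106,373.25 is within the $900,000 maximum.
Rounded to the nearest dollar: $106,373.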